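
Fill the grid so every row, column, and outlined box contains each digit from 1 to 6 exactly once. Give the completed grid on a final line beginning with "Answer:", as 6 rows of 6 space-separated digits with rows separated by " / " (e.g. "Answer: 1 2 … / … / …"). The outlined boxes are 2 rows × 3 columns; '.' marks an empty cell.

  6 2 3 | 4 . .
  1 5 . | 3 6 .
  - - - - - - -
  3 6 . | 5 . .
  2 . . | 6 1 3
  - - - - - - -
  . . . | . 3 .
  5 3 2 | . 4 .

Step 1. [r5c2∈{1,4}] col 2 places 1 nowhere but r5c2 ⇒ r5c2=1.
Step 2. [r5c6∈{2,5,6}] across row 5, 5 lands solely at r5c6 ⇒ r5c6=5.
Step 3. [r2c3∈{4}] nothing but 4 survives at r2c3, so r2c3=4.
Step 4. [r6c6∈{1,6}] across row 6, 6 lands solely at r6c6 ⇒ r6c6=6.
Step 5. [r3c5∈{2}] r3c5 has the single candidate 2 ⇒ r3c5=2.
Step 6. [r3c6∈{4}] r3c6 has the single candidate 4, so r3c6=4.
Step 7. [r6c4∈{1}] r6c4 has the single candidate 1. So r6c4=1.
Step 8. [r1c6∈{1}] r1c6 is down to just 1, so r1c6=1.
Step 9. [r3c3∈{1}] r3c3 is down to just 1 ⇒ r3c3=1.
Step 10. [r4c3∈{5}] nothing but 5 survives at r4c3. So r4c3=5.
Step 11. [r4c2∈{4}] only 4 remains possible at r4c2. So r4c2=4.
Step 12. [r5c3∈{6}] r5c3's peers cover all but 6, so r5c3=6.
Step 13. [r2c6∈{2}] only 2 remains possible at r2c6. So r2c6=2.
Step 14. [r5c1∈{4}] r5c1 has the single candidate 4. So r5c1=4.
Step 15. [r1c5∈{5}] nothing but 5 survives at r1c5. So r1c5=5.
Step 16. [r5c4∈{2}] r5c4 has the single candidate 2. So r5c4=2.

Answer: 6 2 3 4 5 1 / 1 5 4 3 6 2 / 3 6 1 5 2 4 / 2 4 5 6 1 3 / 4 1 6 2 3 5 / 5 3 2 1 4 6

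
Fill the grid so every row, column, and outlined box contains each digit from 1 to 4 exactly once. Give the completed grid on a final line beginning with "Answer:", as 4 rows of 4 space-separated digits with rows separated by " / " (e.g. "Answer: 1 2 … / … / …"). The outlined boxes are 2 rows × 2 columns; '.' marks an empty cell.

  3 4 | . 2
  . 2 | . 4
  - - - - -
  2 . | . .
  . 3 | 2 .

Step 1. [r4c4∈{1}] nothing but 1 survives at r4c4. So r4c4=1.
Step 2. [r2c3∈{1,3}] in row 2, 3 fits only at r2c3, so r2c3=3.
Step 3. [r4c1∈{4}] r4c1 has the single candidate 4. So r4c1=4.
Step 4. [r3c4∈{3}] r3c4 has the single candidate 3. So r3c4=3.
Step 5. [r3c2∈{1}] r3c2 has the single candidate 1, so r3c2=1.
Step 6. [r3c3∈{4}] nothing but 4 survives at r3c3. So r3c3=4.
Step 7. [r1c3∈{1}] nothing but 1 survives at r1c3, so r1c3=1.
Step 8. [r2c1∈{1}] nothing but 1 survives at r2c1. So r2c1=1.

Answer: 3 4 1 2 / 1 2 3 4 / 2 1 4 3 / 4 3 2 1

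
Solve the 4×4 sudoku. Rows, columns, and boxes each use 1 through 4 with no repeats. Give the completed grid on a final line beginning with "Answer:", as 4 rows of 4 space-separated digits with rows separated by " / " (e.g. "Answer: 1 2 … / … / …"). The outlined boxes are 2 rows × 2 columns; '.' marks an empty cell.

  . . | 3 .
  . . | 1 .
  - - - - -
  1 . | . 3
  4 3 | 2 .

Step 1. [r1c1∈{2}] r1c1's peers cover all but 2. So r1c1=2.
Step 2. [r1c4∈{4}] r1c4 is down to just 4, so r1c4=4.
Step 3. [r4c4∈{1}] r4c4's peers cover all but 1, so r4c4=1.
Step 4. [r3c3∈{4}] only 4 remains possible at r3c3. So r3c3=4.
Step 5. [r2c1∈{3}] nothing but 3 survives at r2c1. So r2c1=3.
Step 6. [r2c2∈{4}] r2c2's peers cover all but 4 ⇒ r2c2=4.
Step 7. [r3c2∈{2}] r3c2's peers cover all but 2. So r3c2=2.
Step 8. [r1c2∈{1}] r1c2 has the single candidate 1, so r1c2=1.
Step 9. [r2c4∈{2}] r2c4's peers cover all but 2 ⇒ r2c4=2.

Answer: 2 1 3 4 / 3 4 1 2 / 1 2 4 3 / 4 3 2 1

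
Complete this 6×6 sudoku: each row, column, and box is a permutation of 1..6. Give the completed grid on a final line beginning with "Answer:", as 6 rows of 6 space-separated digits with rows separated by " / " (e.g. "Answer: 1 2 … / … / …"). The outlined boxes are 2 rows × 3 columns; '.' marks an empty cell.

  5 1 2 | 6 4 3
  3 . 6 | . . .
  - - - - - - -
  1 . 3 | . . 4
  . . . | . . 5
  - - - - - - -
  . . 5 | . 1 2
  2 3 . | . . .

Step 1. [r3c4∈{2}] r3c4's peers cover all but 2. So r3c4=2.
Step 2. [r3c5∈{6}] nothing but 6 survives at r3c5. So r3c5=6.
Step 3. [r4c3∈{4}] r4c3 has the single candidate 4. So r4c3=4.
Step 4. [r5c1∈{4,6}] in col 1, 4 fits only at r5c1, so r5c1=4.
Step 5. [r4c4∈{1,3}] row 4 places 1 nowhere but r4c4, so r4c4=1.
Step 6. [r6c5∈{5}] r6c5 has the single candidate 5. So r6c5=5.
Step 7. [r5c2∈{6}] r5c2's peers cover all but 6, so r5c2=6.
Step 8. [r2c6∈{1}] r2c6 has the single candidate 1 ⇒ r2c6=1.
Step 9. [r6c6∈{6}] r6c6 has the single candidate 6, so r6c6=6.
Step 10. [r2c4∈{5}] r2c4's peers cover all but 5. So r2c4=5.
Step 11. [r4c5∈{3}] r4c5 is down to just 3 ⇒ r4c5=3.
Step 12. [r4c2∈{2}] r4c2's peers cover all but 2 ⇒ r4c2=2.
Step 13. [r4c1∈{6}] nothing but 6 survives at r4c1. So r4c1=6.
Step 14. [r3c2∈{5}] only 5 remains possible at r3c2, so r3c2=5.
Step 15. [r6c4∈{4}] r6c4's peers cover all but 4, so r6c4=4.
Step 16. [r6c3∈{1}] r6c3 is down to just 1 ⇒ r6c3=1.
Step 17. [r5c4∈{3}] r5c4's peers cover all but 3, so r5c4=3.
Step 18. [r2c2∈{4}] r2c2 has the single candidate 4 ⇒ r2c2=4.
Step 19. [r2c5∈{2}] nothing but 2 survives at r2c5 ⇒ r2c5=2.

Answer: 5 1 2 6 4 3 / 3 4 6 5 2 1 / 1 5 3 2 6 4 / 6 2 4 1 3 5 / 4 6 5 3 1 2 / 2 3 1 4 5 6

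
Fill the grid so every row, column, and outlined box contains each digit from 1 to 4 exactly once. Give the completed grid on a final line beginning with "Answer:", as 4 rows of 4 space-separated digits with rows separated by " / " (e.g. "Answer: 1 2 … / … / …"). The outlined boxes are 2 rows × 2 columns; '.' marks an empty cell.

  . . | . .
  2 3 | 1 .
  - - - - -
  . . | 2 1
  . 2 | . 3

Step 1. [r3c2∈{4}] r3c2 has the single candidate 4, so r3c2=4.
Step 2. [r1c1∈{1,4}] 4 has one home in col 1: r1c1, so r1c1=4.
Step 3. [r3c1∈{3}] r3c1's peers cover all but 3. So r3c1=3.
Step 4. [r1c4∈{2}] r1c4's peers cover all but 2, so r1c4=2.
Step 5. [r4c1∈{1}] r4c1's peers cover all but 1, so r4c1=1.
Step 6. [r2c4∈{4}] r2c4 has the single candidate 4 ⇒ r2c4=4.
Step 7. [r1c3∈{3}] nothing but 3 survives at r1c3, so r1c3=3.
Step 8. [r4c3∈{4}] r4c3 is down to just 4 ⇒ r4c3=4.
Step 9. [r1c2∈{1}] nothing but 1 survives at r1c2 ⇒ r1c2=1.

Answer: 4 1 3 2 / 2 3 1 4 / 3 4 2 1 / 1 2 4 3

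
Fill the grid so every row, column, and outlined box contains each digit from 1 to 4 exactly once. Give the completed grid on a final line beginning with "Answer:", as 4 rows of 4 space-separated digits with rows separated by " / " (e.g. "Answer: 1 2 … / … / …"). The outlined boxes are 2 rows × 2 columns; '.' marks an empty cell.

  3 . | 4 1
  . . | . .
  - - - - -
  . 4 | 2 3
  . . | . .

Step 1. [r1c2∈{2}] nothing but 2 survives at r1c2 ⇒ r1c2=2.
Step 2. [r3c1∈{1}] r3c1's peers cover all but 1, so r3c1=1.
Step 3. [r4c1∈{2}] nothing but 2 survives at r4c1 ⇒ r4c1=2.
Step 4. [r4c3∈{1}] nothing but 1 survives at r4c3 ⇒ r4c3=1.
Step 5. [r2c2∈{1}] r2c2 is down to just 1, so r2c2=1.
Step 6. [r2c1∈{4}] only 4 remains possible at r2c1. So r2c1=4.
Step 7. [r4c2∈{3}] r4c2 is down to just 3, so r4c2=3.
Step 8. [r2c3∈{3}] only 3 remains possible at r2c3. So r2c3=3.
Step 9. [r2c4∈{2}] r2c4 is down to just 2 ⇒ r2c4=2.
Step 10. [r4c4∈{4}] nothing but 4 survives at r4c4. So r4c4=4.

Answer: 3 2 4 1 / 4 1 3 2 / 1 4 2 3 / 2 3 1 4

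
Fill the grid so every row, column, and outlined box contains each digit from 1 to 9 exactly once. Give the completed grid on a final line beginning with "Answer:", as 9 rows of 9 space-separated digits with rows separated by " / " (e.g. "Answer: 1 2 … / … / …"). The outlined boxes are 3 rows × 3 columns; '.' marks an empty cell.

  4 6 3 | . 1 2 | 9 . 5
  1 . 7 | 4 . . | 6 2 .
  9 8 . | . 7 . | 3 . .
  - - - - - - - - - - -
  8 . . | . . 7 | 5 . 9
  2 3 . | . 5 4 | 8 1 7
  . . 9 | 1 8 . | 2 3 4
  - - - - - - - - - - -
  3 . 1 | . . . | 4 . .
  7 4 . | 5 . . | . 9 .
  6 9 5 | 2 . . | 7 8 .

Step 1. [r6c6∈{6}] only 6 remains possible at r6c6 ⇒ r6c6=6.
Step 2. [r8c7∈{1}] r8c7 has the single candidate 1, so r8c7=1.
Step 3. [r9c9∈{3}] r9c9 is down to just 3 ⇒ r9c9=3.
Step 4. [r7c4∈{6,7,8,9}] across row 7, 7 lands solely at r7c4, so r7c4=7.
Step 5. [r7c6∈{8,9}] row 7 places 8 nowhere but r7c6 ⇒ r7c6=8.
Step 6. [r2c6∈{3,5,9}] in col 6, 9 fits only at r2c6. So r2c6=9.
Step 7. [r7c2∈{2}] nothing but 2 survives at r7c2, so r7c2=2.
Step 8. [r7c9∈{6}] only 6 remains possible at r7c9, so r7c9=6.
Step 9. [r2c5∈{3}] r2c5's peers cover all but 3, so r2c5=3.
Step 10. [r6c2∈{5,7}] across row 6, 7 lands solely at r6c2. So r6c2=7.
Step 11. [r5c3∈{6}] r5c3 has the single candidate 6 ⇒ r5c3=6.
Step 12. [r4c2∈{1}] r4c2's peers cover all but 1, so r4c2=1.
Step 13. [r7c8∈{5}] r7c8's peers cover all but 5, so r7c8=5.
Step 14. [r8c6∈{3}] only 3 remains possible at r8c6. So r8c6=3.
Step 15. [r2c9∈{8}] r2c9's peers cover all but 8, so r2c9=8.
Step 16. [r3c3∈{2}] only 2 remains possible at r3c3, so r3c3=2.
Step 17. [r4c8∈{6}] only 6 remains possible at r4c8. So r4c8=6.
Step 18. [r3c4∈{6}] r3c4 is down to just 6 ⇒ r3c4=6.
Step 19. [r5c4∈{9}] r5c4 is down to just 9. So r5c4=9.
Step 20. [r1c8∈{7}] nothing but 7 survives at r1c8. So r1c8=7.
Step 21. [r8c3∈{8}] r8c3's peers cover all but 8. So r8c3=8.
Step 22. [r4c5∈{2}] r4c5 is down to just 2, so r4c5=2.
Step 23. [r4c4∈{3}] only 3 remains possible at r4c4. So r4c4=3.
Step 24. [r7c5∈{9}] nothing but 9 survives at r7c5, so r7c5=9.
Step 25. [r3c9∈{1}] only 1 remains possible at r3c9, so r3c9=1.
Step 26. [r9c5∈{4}] r9c5 is down to just 4. So r9c5=4.
Step 27. [r2c2∈{5}] r2c2 has the single candidate 5, so r2c2=5.
Step 28. [r3c8∈{4}] r3c8's peers cover all but 4 ⇒ r3c8=4.
Step 29. [r6c1∈{5}] r6c1 is down to just 5 ⇒ r6c1=5.
Step 30. [r1c4∈{8}] r1c4's peers cover all but 8 ⇒ r1c4=8.
Step 31. [r4c3∈{4}] r4c3 is down to just 4. So r4c3=4.
Step 32. [r9c6∈{1}] r9c6 has the single candidate 1. So r9c6=1.
Step 33. [r3c6∈{5}] r3c6 has the single candidate 5. So r3c6=5.
Step 34. [r8c9∈{2}] r8c9 is down to just 2, so r8c9=2.
Step 35. [r8c5∈{6}] r8c5's peers cover all but 6, so r8c5=6.

Answer: 4 6 3 8 1 2 9 7 5 / 1 5 7 4 3 9 6 2 8 / 9 8 2 6 7 5 3 4 1 / 8 1 4 3 2 7 5 6 9 / 2 3 6 9 5 4 8 1 7 / 5 7 9 1 8 6 2 3 4 / 3 2 1 7 9 8 4 5 6 / 7 4 8 5 6 3 1 9 2 / 6 9 5 2 4 1 7 8 3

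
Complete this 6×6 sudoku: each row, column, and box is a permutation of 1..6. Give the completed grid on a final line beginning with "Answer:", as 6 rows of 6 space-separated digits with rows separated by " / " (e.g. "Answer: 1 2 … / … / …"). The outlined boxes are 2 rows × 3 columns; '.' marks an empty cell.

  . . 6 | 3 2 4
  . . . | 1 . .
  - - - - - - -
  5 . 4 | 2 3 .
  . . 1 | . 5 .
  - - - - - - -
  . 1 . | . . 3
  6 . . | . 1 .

Step 1. [r2c6∈{5,6}] 5 has one home in box 2: r2c6, so r2c6=5.
Step 2. [r5c5∈{4,6}] 4 has one home in col 5: r5c5. So r5c5=4.
Step 3. [r5c1∈{2}] only 2 remains possible at r5c1, so r5c1=2.
Step 4. [r5c3∈{5}] r5c3's peers cover all but 5. So r5c3=5.
Step 5. [r4c2∈{2,3,6}] 2 has one home in row 4: r4c2, so r4c2=2.
Step 6. [r6c3∈{3}] r6c3 is down to just 3. So r6c3=3.
Step 7. [r2c2∈{3,4}] col 2 places 3 nowhere but r2c2, so r2c2=3.
Step 8. [r4c6∈{6}] r4c6 has the single candidate 6. So r4c6=6.
Step 9. [r1c1∈{1}] nothing but 1 survives at r1c1, so r1c1=1.
Step 10. [r3c2∈{6}] nothing but 6 survives at r3c2, so r3c2=6.
Step 11. [r4c1∈{3}] r4c1 has the single candidate 3. So r4c1=3.
Step 12. [r2c5∈{6}] r2c5's peers cover all but 6 ⇒ r2c5=6.
Step 13. [r4c4∈{4}] r4c4's peers cover all but 4. So r4c4=4.
Step 14. [r5c4∈{6}] r5c4 is down to just 6, so r5c4=6.
Step 15. [r2c3∈{2}] nothing but 2 survives at r2c3, so r2c3=2.
Step 16. [r6c2∈{4}] only 4 remains possible at r6c2, so r6c2=4.
Step 17. [r6c6∈{2}] r6c6's peers cover all but 2 ⇒ r6c6=2.
Step 18. [r3c6∈{1}] r3c6 has the single candidate 1, so r3c6=1.
Step 19. [r2c1∈{4}] r2c1 has the single candidate 4. So r2c1=4.
Step 20. [r1c2∈{5}] nothing but 5 survives at r1c2. So r1c2=5.
Step 21. [r6c4∈{5}] only 5 remains possible at r6c4. So r6c4=5.

Answer: 1 5 6 3 2 4 / 4 3 2 1 6 5 / 5 6 4 2 3 1 / 3 2 1 4 5 6 / 2 1 5 6 4 3 / 6 4 3 5 1 2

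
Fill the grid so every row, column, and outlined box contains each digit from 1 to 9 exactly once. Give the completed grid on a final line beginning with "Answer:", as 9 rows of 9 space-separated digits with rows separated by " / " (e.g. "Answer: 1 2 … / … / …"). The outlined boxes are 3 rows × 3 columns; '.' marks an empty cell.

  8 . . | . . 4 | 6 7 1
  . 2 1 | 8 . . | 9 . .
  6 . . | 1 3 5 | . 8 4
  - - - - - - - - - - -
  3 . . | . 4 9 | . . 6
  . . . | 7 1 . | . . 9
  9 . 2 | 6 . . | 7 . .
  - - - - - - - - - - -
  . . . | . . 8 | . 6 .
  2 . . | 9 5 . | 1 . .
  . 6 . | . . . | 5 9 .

Step 1. [r2c1∈{4,5,7}] in row 2, 4 fits only at r2c1, so r2c1=4.
Step 2. [r5c1∈{5}] r5c1's peers cover all but 5. So r5c1=5.
Step 3. [r6c6∈{3}] nothing but 3 survives at r6c6. So r6c6=3.
Step 4. [r1c4∈{2}] r1c4 is down to just 2, so r1c4=2.
Step 5. [r3c7∈{2}] r3c7's peers cover all but 2 ⇒ r3c7=2.
Step 6. [r4c7∈{8}] r4c7 is down to just 8. So r4c7=8.
Step 7. [r4c3∈{7}] nothing but 7 survives at r4c3, so r4c3=7.
Step 8. [r3c3∈{9}] nothing but 9 survives at r3c3. So r3c3=9.
Step 9. [r7c2∈{1,3,4,5,7,9}] row 7 places 9 nowhere but r7c2 ⇒ r7c2=9.
Step 10. [r6c9∈{5}] nothing but 5 survives at r6c9. So r6c9=5.
Step 11. [r2c9∈{3}] r2c9 is down to just 3, so r2c9=3.
Step 12. [r7c3∈{3,4,5}] across row 7, 5 lands solely at r7c3. So r7c3=5.
Step 13. [r1c3∈{3}] r1c3's peers cover all but 3. So r1c3=3.
Step 14. [r8c2∈{3,4,7,8}] 3 has one home in col 2: r8c2 ⇒ r8c2=3.
Step 15. [r8c8∈{4}] r8c8 is down to just 4 ⇒ r8c8=4.
Step 16. [r6c2∈{1,4,8}] r6c2 is the only open cell in row 6 admitting 4, so r6c2=4.
Step 17. [r8c3∈{8}] r8c3 is down to just 8 ⇒ r8c3=8.
Step 18. [r8c9∈{7}] r8c9's peers cover all but 7, so r8c9=7.
Step 19. [r9c6∈{1,2,7}] r9c6 is the only open cell in col 6 admitting 1 ⇒ r9c6=1.
Step 20. [r2c6∈{6,7}] col 6 places 7 nowhere but r2c6. So r2c6=7.
Step 21. [r7c4∈{3,4}] in row 7, 4 fits only at r7c4, so r7c4=4.
Step 22. [r7c9∈{2}] r7c9's peers cover all but 2, so r7c9=2.
Step 23. [r4c8∈{1,2}] in row 4, 2 fits only at r4c8, so r4c8=2.
Step 24. [r7c5∈{7}] only 7 remains possible at r7c5 ⇒ r7c5=7.
Step 25. [r5c8∈{3}] r5c8 has the single candidate 3 ⇒ r5c8=3.
Step 26. [r1c5∈{9}] r1c5 has the single candidate 9. So r1c5=9.
Step 27. [r3c2∈{7}] only 7 remains possible at r3c2 ⇒ r3c2=7.
Step 28. [r2c8∈{5}] nothing but 5 survives at r2c8 ⇒ r2c8=5.
Step 29. [r9c5∈{2}] only 2 remains possible at r9c5. So r9c5=2.
Step 30. [r6c5∈{8}] r6c5's peers cover all but 8, so r6c5=8.
Step 31. [r5c3∈{6}] only 6 remains possible at r5c3. So r5c3=6.
Step 32. [r5c2∈{8}] r5c2 has the single candidate 8, so r5c2=8.
Step 33. [r2c5∈{6}] nothing but 6 survives at r2c5, so r2c5=6.
Step 34. [r7c1∈{1}] r7c1 is down to just 1 ⇒ r7c1=1.
Step 35. [r6c8∈{1}] r6c8 is down to just 1, so r6c8=1.
Step 36. [r9c4∈{3}] nothing but 3 survives at r9c4 ⇒ r9c4=3.
Step 37. [r9c9∈{8}] r9c9's peers cover all but 8. So r9c9=8.
Step 38. [r8c6∈{6}] only 6 remains possible at r8c6. So r8c6=6.
Step 39. [r5c7∈{4}] nothing but 4 survives at r5c7 ⇒ r5c7=4.
Step 40. [r9c1∈{7}] only 7 remains possible at r9c1 ⇒ r9c1=7.
Step 41. [r7c7∈{3}] r7c7 is down to just 3. So r7c7=3.
Step 42. [r4c2∈{1}] r4c2 has the single candidate 1. So r4c2=1.
Step 43. [r9c3∈{4}] r9c3 has the single candidate 4. So r9c3=4.
Step 44. [r4c4∈{5}] r4c4 is down to just 5 ⇒ r4c4=5.
Step 45. [r1c2∈{5}] only 5 remains possible at r1c2, so r1c2=5.
Step 46. [r5c6∈{2}] r5c6 is down to just 2, so r5c6=2.

Answer: 8 5 3 2 9 4 6 7 1 / 4 2 1 8 6 7 9 5 3 / 6 7 9 1 3 5 2 8 4 / 3 1 7 5 4 9 8 2 6 / 5 8 6 7 1 2 4 3 9 / 9 4 2 6 8 3 7 1 5 / 1 9 5 4 7 8 3 6 2 / 2 3 8 9 5 6 1 4 7 / 7 6 4 3 2 1 5 9 8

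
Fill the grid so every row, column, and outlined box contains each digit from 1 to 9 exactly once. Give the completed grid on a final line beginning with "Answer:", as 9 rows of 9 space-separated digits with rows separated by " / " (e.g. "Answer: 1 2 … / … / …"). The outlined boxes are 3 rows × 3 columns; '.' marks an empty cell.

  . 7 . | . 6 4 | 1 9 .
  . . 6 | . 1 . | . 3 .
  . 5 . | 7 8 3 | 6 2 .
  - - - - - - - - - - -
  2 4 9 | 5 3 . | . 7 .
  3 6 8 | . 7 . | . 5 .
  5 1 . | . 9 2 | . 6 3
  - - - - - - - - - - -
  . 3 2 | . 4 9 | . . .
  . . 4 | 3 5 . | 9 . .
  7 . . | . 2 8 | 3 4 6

Step 1. [r8c2∈{8}] only 8 remains possible at r8c2, so r8c2=8.
Step 2. [r8c8∈{1}] r8c8 has the single candidate 1, so r8c8=1.
Step 3. [r4c7∈{8}] only 8 remains possible at r4c7 ⇒ r4c7=8.
Step 4. [r3c9∈{4}] r3c9 is down to just 4, so r3c9=4.
Step 5. [r1c9∈{5,8}] 5 has one home in row 1: r1c9 ⇒ r1c9=5.
Step 6. [r2c9∈{7,8}] r2c9 is the only open cell in box 3 admitting 8 ⇒ r2c9=8.
Step 7. [r2c4∈{2,9}] r2c4 is the only open cell in col 4 admitting 9, so r2c4=9.
Step 8. [r7c4∈{1,6}] in col 4, 6 fits only at r7c4 ⇒ r7c4=6.
Step 9. [r5c6∈{1}] nothing but 1 survives at r5c6. So r5c6=1.
Step 10. [r5c4∈{4}] only 4 remains possible at r5c4 ⇒ r5c4=4.
Step 11. [r3c3∈{1}] r3c3 is down to just 1 ⇒ r3c3=1.
Step 12. [r7c9∈{7}] r7c9 has the single candidate 7, so r7c9=7.
Step 13. [r8c9∈{2}] r8c9 is down to just 2, so r8c9=2.
Step 14. [r9c2∈{9}] r9c2 is down to just 9. So r9c2=9.
Step 15. [r2c7∈{7}] only 7 remains possible at r2c7. So r2c7=7.
Step 16. [r4c9∈{1}] nothing but 1 survives at r4c9. So r4c9=1.
Step 17. [r6c3∈{7}] nothing but 7 survives at r6c3. So r6c3=7.
Step 18. [r1c3∈{3}] nothing but 3 survives at r1c3 ⇒ r1c3=3.
Step 19. [r3c1∈{9}] nothing but 9 survives at r3c1 ⇒ r3c1=9.
Step 20. [r6c7∈{4}] r6c7 has the single candidate 4. So r6c7=4.
Step 21. [r2c2∈{2}] nothing but 2 survives at r2c2. So r2c2=2.
Step 22. [r4c6∈{6}] nothing but 6 survives at r4c6. So r4c6=6.
Step 23. [r1c1∈{8}] nothing but 8 survives at r1c1. So r1c1=8.
Step 24. [r8c6∈{7}] r8c6 is down to just 7, so r8c6=7.
Step 25. [r5c9∈{9}] only 9 remains possible at r5c9 ⇒ r5c9=9.
Step 26. [r7c8∈{8}] nothing but 8 survives at r7c8. So r7c8=8.
Step 27. [r9c4∈{1}] only 1 remains possible at r9c4 ⇒ r9c4=1.
Step 28. [r7c1∈{1}] r7c1 is down to just 1 ⇒ r7c1=1.
Step 29. [r6c4∈{8}] r6c4's peers cover all but 8, so r6c4=8.
Step 30. [r5c7∈{2}] nothing but 2 survives at r5c7 ⇒ r5c7=2.
Step 31. [r1c4∈{2}] nothing but 2 survives at r1c4 ⇒ r1c4=2.
Step 32. [r8c1∈{6}] nothing but 6 survives at r8c1 ⇒ r8c1=6.
Step 33. [r9c3∈{5}] nothing but 5 survives at r9c3 ⇒ r9c3=5.
Step 34. [r2c1∈{4}] only 4 remains possible at r2c1 ⇒ r2c1=4.
Step 35. [r2c6∈{5}] r2c6 has the single candidate 5 ⇒ r2c6=5.
Step 36. [r7c7∈{5}] only 5 remains possible at r7c7. So r7c7=5.

Answer: 8 7 3 2 6 4 1 9 5 / 4 2 6 9 1 5 7 3 8 / 9 5 1 7 8 3 6 2 4 / 2 4 9 5 3 6 8 7 1 / 3 6 8 4 7 1 2 5 9 / 5 1 7 8 9 2 4 6 3 / 1 3 2 6 4 9 5 8 7 / 6 8 4 3 5 7 9 1 2 / 7 9 5 1 2 8 3 4 6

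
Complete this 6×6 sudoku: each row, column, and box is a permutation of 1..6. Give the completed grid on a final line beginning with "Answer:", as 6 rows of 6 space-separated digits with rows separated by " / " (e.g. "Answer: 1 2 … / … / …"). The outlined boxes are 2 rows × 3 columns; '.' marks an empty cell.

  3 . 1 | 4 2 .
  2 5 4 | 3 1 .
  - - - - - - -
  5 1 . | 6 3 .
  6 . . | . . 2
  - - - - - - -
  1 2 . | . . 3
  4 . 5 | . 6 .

Step 1. [r4c4∈{1,5}] 1 has one home in row 4: r4c4, so r4c4=1.
Step 2. [r4c5∈{4,5}] across row 4, 5 lands solely at r4c5 ⇒ r4c5=5.
Step 3. [r2c6∈{6}] only 6 remains possible at r2c6. So r2c6=6.
Step 4. [r6c2∈{3}] r6c2 is down to just 3. So r6c2=3.
Step 5. [r4c2∈{4}] r4c2 has the single candidate 4 ⇒ r4c2=4.
Step 6. [r6c4∈{2}] r6c4 is down to just 2. So r6c4=2.
Step 7. [r3c6∈{4}] nothing but 4 survives at r3c6, so r3c6=4.
Step 8. [r3c3∈{2}] r3c3's peers cover all but 2 ⇒ r3c3=2.
Step 9. [r5c3∈{6}] r5c3 has the single candidate 6. So r5c3=6.
Step 10. [r4c3∈{3}] r4c3 is down to just 3, so r4c3=3.
Step 11. [r5c4∈{5}] r5c4's peers cover all but 5. So r5c4=5.
Step 12. [r6c6∈{1}] r6c6's peers cover all but 1, so r6c6=1.
Step 13. [r1c6∈{5}] r1c6's peers cover all but 5. So r1c6=5.
Step 14. [r5c5∈{4}] r5c5 is down to just 4. So r5c5=4.
Step 15. [r1c2∈{6}] r1c2 has the single candidate 6, so r1c2=6.

Answer: 3 6 1 4 2 5 / 2 5 4 3 1 6 / 5 1 2 6 3 4 / 6 4 3 1 5 2 / 1 2 6 5 4 3 / 4 3 5 2 6 1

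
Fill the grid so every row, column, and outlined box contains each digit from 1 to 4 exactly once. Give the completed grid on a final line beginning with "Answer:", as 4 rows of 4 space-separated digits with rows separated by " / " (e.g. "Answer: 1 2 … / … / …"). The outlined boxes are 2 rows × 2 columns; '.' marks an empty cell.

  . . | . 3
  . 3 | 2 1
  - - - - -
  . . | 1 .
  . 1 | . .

Step 1. [r2c1∈{4}] r2c1's peers cover all but 4, so r2c1=4.
Step 2. [r1c2∈{2}] r1c2 has the single candidate 2, so r1c2=2.
Step 3. [r4c3∈{3,4}] r4c3 is the only open cell in col 3 admitting 3, so r4c3=3.
Step 4. [r4c4∈{2,4}] in row 4, 4 fits only at r4c4 ⇒ r4c4=4.
Step 5. [r3c4∈{2}] nothing but 2 survives at r3c4 ⇒ r3c4=2.
Step 6. [r3c2∈{4}] only 4 remains possible at r3c2. So r3c2=4.
Step 7. [r3c1∈{3}] only 3 remains possible at r3c1 ⇒ r3c1=3.
Step 8. [r1c1∈{1}] r1c1 has the single candidate 1 ⇒ r1c1=1.
Step 9. [r1c3∈{4}] r1c3 has the single candidate 4, so r1c3=4.
Step 10. [r4c1∈{2}] r4c1 has the single candidate 2 ⇒ r4c1=2.

Answer: 1 2 4 3 / 4 3 2 1 / 3 4 1 2 / 2 1 3 4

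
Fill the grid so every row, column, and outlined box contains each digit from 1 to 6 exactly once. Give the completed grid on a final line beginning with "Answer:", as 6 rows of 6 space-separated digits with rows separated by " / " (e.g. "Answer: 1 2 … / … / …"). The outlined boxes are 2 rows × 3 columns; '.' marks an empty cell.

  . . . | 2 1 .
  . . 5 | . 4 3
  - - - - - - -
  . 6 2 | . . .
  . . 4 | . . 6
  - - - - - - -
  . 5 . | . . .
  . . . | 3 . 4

Step 1. [r5c1∈{1,2,3,4,6}] in row 5, 4 fits only at r5c1, so r5c1=4.
Step 2. [r6c5∈{2,5,6}] in row 6, 5 fits only at r6c5. So r6c5=5.
Step 3. [r5c3∈{1,3,6}] r5c3 is the only open cell in row 5 admitting 3, so r5c3=3.
Step 4. [r1c3∈{6}] nothing but 6 survives at r1c3, so r1c3=6.
Step 5. [r1c1∈{3}] r1c1 has the single candidate 3, so r1c1=3.
Step 6. [r5c5∈{2,6}] r5c5 is the only open cell in col 5 admitting 6 ⇒ r5c5=6.
Step 7. [r5c4∈{1}] only 1 remains possible at r5c4, so r5c4=1.
Step 8. [r4c4∈{5}] nothing but 5 survives at r4c4. So r4c4=5.
Step 9. [r4c1∈{1}] nothing but 1 survives at r4c1 ⇒ r4c1=1.
Step 10. [r2c1∈{2}] nothing but 2 survives at r2c1 ⇒ r2c1=2.
Step 11. [r2c2∈{1}] r2c2 has the single candidate 1 ⇒ r2c2=1.
Step 12. [r4c2∈{3}] r4c2 has the single candidate 3, so r4c2=3.
Step 13. [r6c2∈{2}] r6c2 has the single candidate 2, so r6c2=2.
Step 14. [r2c4∈{6}] r2c4 has the single candidate 6, so r2c4=6.
Step 15. [r1c2∈{4}] r1c2's peers cover all but 4. So r1c2=4.
Step 16. [r6c1∈{6}] only 6 remains possible at r6c1 ⇒ r6c1=6.
Step 17. [r5c6∈{2}] r5c6 is down to just 2. So r5c6=2.
Step 18. [r3c5∈{3}] r3c5 has the single candidate 3, so r3c5=3.
Step 19. [r6c3∈{1}] r6c3's peers cover all but 1. So r6c3=1.
Step 20. [r3c6∈{1}] r3c6 has the single candidate 1. So r3c6=1.
Step 21. [r3c4∈{4}] only 4 remains possible at r3c4, so r3c4=4.
Step 22. [r3c1∈{5}] only 5 remains possible at r3c1 ⇒ r3c1=5.
Step 23. [r1c6∈{5}] only 5 remains possible at r1c6 ⇒ r1c6=5.
Step 24. [r4c5∈{2}] only 2 remains possible at r4c5. So r4c5=2.

Answer: 3 4 6 2 1 5 / 2 1 5 6 4 3 / 5 6 2 4 3 1 / 1 3 4 5 2 6 / 4 5 3 1 6 2 / 6 2 1 3 5 4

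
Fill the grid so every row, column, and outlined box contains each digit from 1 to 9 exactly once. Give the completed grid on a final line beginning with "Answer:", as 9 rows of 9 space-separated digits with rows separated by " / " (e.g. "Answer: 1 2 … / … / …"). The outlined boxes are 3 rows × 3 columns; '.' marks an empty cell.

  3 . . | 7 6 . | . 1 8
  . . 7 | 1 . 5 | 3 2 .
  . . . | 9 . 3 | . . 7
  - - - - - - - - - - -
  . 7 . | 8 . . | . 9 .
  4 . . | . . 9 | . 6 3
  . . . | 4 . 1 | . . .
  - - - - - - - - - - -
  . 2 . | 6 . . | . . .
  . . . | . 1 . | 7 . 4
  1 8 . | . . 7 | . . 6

Step 1. [r9c7∈{2,5,9}] box 9 places 2 nowhere but r9c7. So r9c7=2.
Step 2. [r3c8∈{4,5}] r3c8 is the only open cell in col 8 admitting 4. So r3c8=4.
Step 3. [r2c9∈{9}] r2c9 has the single candidate 9. So r2c9=9.
Step 4. [r1c7∈{5}] r1c7 has the single candidate 5, so r1c7=5.
Step 5. [r7c7∈{1,8,9}] across col 7, 9 lands solely at r7c7. So r7c7=9.
Step 6. [r6c7∈{8}] r6c7 is down to just 8, so r6c7=8.
Step 7. [r5c7∈{1}] r5c7's peers cover all but 1, so r5c7=1.
Step 8. [r5c2∈{5}] r5c2 has the single candidate 5. So r5c2=5.
Step 9. [r5c4∈{2}] only 2 remains possible at r5c4, so r5c4=2.
Step 10. [r3c5∈{2,8}] across col 5, 2 lands solely at r3c5, so r3c5=2.
Step 11. [r1c6∈{4}] r1c6 has the single candidate 4. So r1c6=4.
Step 12. [r4c3∈{1,2,3,6}] 1 has one home in row 4: r4c3. So r4c3=1.
Step 13. [r4c5∈{3,5}] in row 4, 3 fits only at r4c5 ⇒ r4c5=3.
Step 14. [r6c5∈{5,7}] r6c5 is the only open cell in box 5 admitting 5 ⇒ r6c5=5.
Step 15. [r6c9∈{2}] r6c9 has the single candidate 2, so r6c9=2.
Step 16. [r7c6∈{8}] nothing but 8 survives at r7c6, so r7c6=8.
Step 17. [r1c2∈{9}] r1c2's peers cover all but 9. So r1c2=9.
Step 18. [r3c7∈{6}] nothing but 6 survives at r3c7, so r3c7=6.
Step 19. [r8c8∈{3,5,8}] r8c8 is the only open cell in row 8 admitting 8, so r8c8=8.
Step 20. [r9c5∈{4,9}] across col 5, 9 lands solely at r9c5. So r9c5=9.
Step 21. [r9c3∈{3,4,5}] 4 has one home in row 9: r9c3 ⇒ r9c3=4.
Step 22. [r4c1∈{2,6}] along row 6, every 6-candidate lies inside box 4. So r4c1≠6.
Step 23. [r2c2∈{4,6}] the pair r6c2,r8c2 in col 2 locks {3,6} between them, so r2c2≠6.
Step 24. [r2c1∈{6,8}] in row 2, 6 fits only at r2c1 ⇒ r2c1=6.
Step 25. [r3c1∈{5,8}] in col 1, 8 fits only at r3c1. So r3c1=8.
Step 26. [r6c1∈{9}] r6c1 has the single candidate 9 ⇒ r6c1=9.
Step 27. [r8c1∈{5}] only 5 remains possible at r8c1 ⇒ r8c1=5.
Step 28. [r7c3∈{3}] r7c3's peers cover all but 3. So r7c3=3.
Step 29. [r7c8∈{5}] r7c8 is down to just 5, so r7c8=5.
Step 30. [r6c3∈{6}] r6c3 is down to just 6. So r6c3=6.
Step 31. [r9c4∈{3,5}] 5 has one home in row 9: r9c4 ⇒ r9c4=5.
Step 32. [r8c4∈{3}] r8c4 is down to just 3, so r8c4=3.
Step 33. [r7c9∈{1}] only 1 remains possible at r7c9 ⇒ r7c9=1.
Step 34. [r7c5∈{4}] r7c5 has the single candidate 4 ⇒ r7c5=4.
Step 35. [r9c8∈{3}] r9c8 has the single candidate 3. So r9c8=3.
Step 36. [r4c7∈{4}] r4c7 is down to just 4 ⇒ r4c7=4.
Step 37. [r5c3∈{8}] r5c3's peers cover all but 8, so r5c3=8.
Step 38. [r8c3∈{9}] r8c3's peers cover all but 9. So r8c3=9.
Step 39. [r7c1∈{7}] nothing but 7 survives at r7c1 ⇒ r7c1=7.
Step 40. [r8c2∈{6}] only 6 remains possible at r8c2. So r8c2=6.
Step 41. [r6c8∈{7}] only 7 remains possible at r6c8 ⇒ r6c8=7.
Step 42. [r6c2∈{3}] r6c2's peers cover all but 3. So r6c2=3.
Step 43. [r2c2∈{4}] only 4 remains possible at r2c2 ⇒ r2c2=4.
Step 44. [r1c3∈{2}] only 2 remains possible at r1c3, so r1c3=2.
Step 45. [r2c5∈{8}] r2c5 has the single candidate 8. So r2c5=8.
Step 46. [r4c1∈{2}] r4c1's peers cover all but 2, so r4c1=2.
Step 47. [r3c3∈{5}] only 5 remains possible at r3c3. So r3c3=5.
Step 48. [r4c6∈{6}] only 6 remains possible at r4c6. So r4c6=6.
Step 49. [r8c6∈{2}] r8c6 has the single candidate 2 ⇒ r8c6=2.
Step 50. [r5c5∈{7}] only 7 remains possible at r5c5, so r5c5=7.
Step 51. [r3c2∈{1}] r3c2 is down to just 1. So r3c2=1.
Step 52. [r4c9∈{5}] only 5 remains possible at r4c9. So r4c9=5.

Answer: 3 9 2 7 6 4 5 1 8 / 6 4 7 1 8 5 3 2 9 / 8 1 5 9 2 3 6 4 7 / 2 7 1 8 3 6 4 9 5 / 4 5 8 2 7 9 1 6 3 / 9 3 6 4 5 1 8 7 2 / 7 2 3 6 4 8 9 5 1 / 5 6 9 3 1 2 7 8 4 / 1 8 4 5 9 7 2 3 6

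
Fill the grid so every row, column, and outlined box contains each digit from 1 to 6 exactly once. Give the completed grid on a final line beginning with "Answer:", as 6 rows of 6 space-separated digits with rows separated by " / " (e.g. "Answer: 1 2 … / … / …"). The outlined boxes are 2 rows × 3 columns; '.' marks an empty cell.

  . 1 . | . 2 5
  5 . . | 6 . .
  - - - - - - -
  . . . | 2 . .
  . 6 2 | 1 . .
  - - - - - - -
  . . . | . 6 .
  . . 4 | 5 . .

Step 1. [r2c3∈{3}] r2c3's peers cover all but 3 ⇒ r2c3=3.
Step 2. [r6c1∈{1,2,3,6}] across row 6, 6 lands solely at r6c1. So r6c1=6.
Step 3. [r5c1∈{1,2,3}] in col 1, 2 fits only at r5c1, so r5c1=2.
Step 4. [r1c1∈{4}] r1c1 has the single candidate 4. So r1c1=4.
Step 5. [r3c2∈{3,4,5}] across col 2, 4 lands solely at r3c2 ⇒ r3c2=4.
Step 6. [r4c5∈{3,4,5}] 5 has one home in row 4: r4c5 ⇒ r4c5=5.
Step 7. [r3c5∈{3}] r3c5's peers cover all but 3. So r3c5=3.
Step 8. [r6c5∈{1}] r6c5's peers cover all but 1, so r6c5=1.
Step 9. [r3c3∈{1,5}] across row 3, 5 lands solely at r3c3 ⇒ r3c3=5.
Step 10. [r4c6∈{4}] r4c6 has the single candidate 4 ⇒ r4c6=4.
Step 11. [r5c6∈{3}] r5c6 has the single candidate 3, so r5c6=3.
Step 12. [r3c1∈{1}] only 1 remains possible at r3c1, so r3c1=1.
Step 13. [r1c3∈{6}] r1c3 is down to just 6, so r1c3=6.
Step 14. [r2c6∈{1}] r2c6's peers cover all but 1. So r2c6=1.
Step 15. [r5c4∈{4}] r5c4 is down to just 4. So r5c4=4.
Step 16. [r2c5∈{4}] only 4 remains possible at r2c5 ⇒ r2c5=4.
Step 17. [r2c2∈{2}] r2c2 is down to just 2 ⇒ r2c2=2.
Step 18. [r4c1∈{3}] r4c1's peers cover all but 3. So r4c1=3.
Step 19. [r1c4∈{3}] only 3 remains possible at r1c4 ⇒ r1c4=3.
Step 20. [r6c6∈{2}] r6c6 is down to just 2. So r6c6=2.
Step 21. [r6c2∈{3}] r6c2's peers cover all but 3, so r6c2=3.
Step 22. [r5c2∈{5}] r5c2 is down to just 5. So r5c2=5.
Step 23. [r5c3∈{1}] r5c3's peers cover all but 1, so r5c3=1.
Step 24. [r3c6∈{6}] only 6 remains possible at r3c6. So r3c6=6.

Answer: 4 1 6 3 2 5 / 5 2 3 6 4 1 / 1 4 5 2 3 6 / 3 6 2 1 5 4 / 2 5 1 4 6 3 / 6 3 4 5 1 2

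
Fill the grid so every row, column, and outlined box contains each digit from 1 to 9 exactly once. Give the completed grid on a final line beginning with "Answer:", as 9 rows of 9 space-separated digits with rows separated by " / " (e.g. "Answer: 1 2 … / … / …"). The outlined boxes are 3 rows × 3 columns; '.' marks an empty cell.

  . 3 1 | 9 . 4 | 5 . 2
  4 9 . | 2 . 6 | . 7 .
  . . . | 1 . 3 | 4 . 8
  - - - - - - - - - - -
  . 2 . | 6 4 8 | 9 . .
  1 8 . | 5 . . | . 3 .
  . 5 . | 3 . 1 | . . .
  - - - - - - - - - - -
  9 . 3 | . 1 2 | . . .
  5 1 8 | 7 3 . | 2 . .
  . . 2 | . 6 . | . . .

Step 1. [r9c1∈{7}] r9c1 is down to just 7. So r9c1=7.
Step 2. [r6c1∈{6}] only 6 remains possible at r6c1 ⇒ r6c1=6.
Step 3. [r5c6∈{7,9}] 7 has one home in col 6: r5c6. So r5c6=7.
Step 4. [r7c2∈{4,6}] box 7 places 6 nowhere but r7c2, so r7c2=6.
Step 5. [r9c6∈{5,9}] in col 6, 5 fits only at r9c6, so r9c6=5.
Step 6. [r3c8∈{6,9}] across row 3, 9 lands solely at r3c8. So r3c8=9.
Step 7. [r9c9∈{1,3,4,9}] 9 has one home in row 9: r9c9. So r9c9=9.
Step 8. [r4c3∈{7}] only 7 remains possible at r4c3 ⇒ r4c3=7.
Step 9. [r6c8∈{2,4,8}] r6c8 is the only open cell in col 8 admitting 2, so r6c8=2.
Step 10. [r6c7∈{7,8}] row 6 places 8 nowhere but r6c7, so r6c7=8.
Step 11. [r1c5∈{7,8}] r1c5 is the only open cell in row 1 admitting 7 ⇒ r1c5=7.
Step 12. [r9c7∈{1,3}] in row 9, 3 fits only at r9c7 ⇒ r9c7=3.
Step 13. [r9c8∈{1,4,8}] 1 has one home in row 9: r9c8 ⇒ r9c8=1.
Step 14. [r7c8∈{4,5,8}] across col 8, 8 lands solely at r7c8, so r7c8=8.
Step 15. [r7c9∈{4,5,7}] row 7 places 5 nowhere but r7c9, so r7c9=5.
Step 16. [r8c8∈{4,6}] r8c8 is the only open cell in col 8 admitting 4 ⇒ r8c8=4.
Step 17. [r3c5∈{5}] nothing but 5 survives at r3c5. So r3c5=5.
Step 18. [r6c5∈{9}] r6c5 is down to just 9, so r6c5=9.
Step 19. [r6c3∈{4}] r6c3 is down to just 4. So r6c3=4.
Step 20. [r4c9∈{1}] r4c9's peers cover all but 1. So r4c9=1.
Step 21. [r9c2∈{4}] nothing but 4 survives at r9c2, so r9c2=4.
Step 22. [r5c7∈{6}] r5c7 has the single candidate 6 ⇒ r5c7=6.
Step 23. [r6c9∈{7}] only 7 remains possible at r6c9 ⇒ r6c9=7.
Step 24. [r3c2∈{7}] only 7 remains possible at r3c2 ⇒ r3c2=7.
Step 25. [r2c3∈{5}] nothing but 5 survives at r2c3 ⇒ r2c3=5.
Step 26. [r8c9∈{6}] r8c9 is down to just 6. So r8c9=6.
Step 27. [r1c1∈{8}] only 8 remains possible at r1c1, so r1c1=8.
Step 28. [r5c3∈{9}] only 9 remains possible at r5c3. So r5c3=9.
Step 29. [r2c5∈{8}] r2c5's peers cover all but 8, so r2c5=8.
Step 30. [r4c8∈{5}] r4c8's peers cover all but 5. So r4c8=5.
Step 31. [r2c9∈{3}] r2c9 is down to just 3 ⇒ r2c9=3.
Step 32. [r3c3∈{6}] only 6 remains possible at r3c3, so r3c3=6.
Step 33. [r1c8∈{6}] r1c8's peers cover all but 6 ⇒ r1c8=6.
Step 34. [r5c9∈{4}] r5c9 has the single candidate 4 ⇒ r5c9=4.
Step 35. [r7c4∈{4}] r7c4 is down to just 4. So r7c4=4.
Step 36. [r4c1∈{3}] r4c1 has the single candidate 3, so r4c1=3.
Step 37. [r5c5∈{2}] r5c5's peers cover all but 2. So r5c5=2.
Step 38. [r7c7∈{7}] only 7 remains possible at r7c7, so r7c7=7.
Step 39. [r3c1∈{2}] only 2 remains possible at r3c1, so r3c1=2.
Step 40. [r2c7∈{1}] r2c7 is down to just 1, so r2c7=1.
Step 41. [r8c6∈{9}] r8c6's peers cover all but 9, so r8c6=9.
Step 42. [r9c4∈{8}] nothing but 8 survives at r9c4 ⇒ r9c4=8.

Answer: 8 3 1 9 7 4 5 6 2 / 4 9 5 2 8 6 1 7 3 / 2 7 6 1 5 3 4 9 8 / 3 2 7 6 4 8 9 5 1 / 1 8 9 5 2 7 6 3 4 / 6 5 4 3 9 1 8 2 7 / 9 6 3 4 1 2 7 8 5 / 5 1 8 7 3 9 2 4 6 / 7 4 2 8 6 5 3 1 9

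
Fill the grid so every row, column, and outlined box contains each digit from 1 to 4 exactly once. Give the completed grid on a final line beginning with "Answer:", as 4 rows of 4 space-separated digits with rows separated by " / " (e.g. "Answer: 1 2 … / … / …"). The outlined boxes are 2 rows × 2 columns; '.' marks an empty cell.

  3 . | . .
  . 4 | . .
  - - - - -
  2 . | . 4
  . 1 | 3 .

Step 1. [r1c2∈{2}] nothing but 2 survives at r1c2 ⇒ r1c2=2.
Step 2. [r1c4∈{1}] nothing but 1 survives at r1c4. So r1c4=1.
Step 3. [r2c4∈{2,3}] row 2 places 3 nowhere but r2c4, so r2c4=3.
Step 4. [r2c1∈{1}] only 1 remains possible at r2c1, so r2c1=1.
Step 5. [r4c4∈{2}] r4c4 is down to just 2. So r4c4=2.
Step 6. [r4c1∈{4}] only 4 remains possible at r4c1 ⇒ r4c1=4.
Step 7. [r3c3∈{1}] only 1 remains possible at r3c3 ⇒ r3c3=1.
Step 8. [r1c3∈{4}] only 4 remains possible at r1c3, so r1c3=4.
Step 9. [r3c2∈{3}] nothing but 3 survives at r3c2, so r3c2=3.
Step 10. [r2c3∈{2}] r2c3 is down to just 2 ⇒ r2c3=2.

Answer: 3 2 4 1 / 1 4 2 3 / 2 3 1 4 / 4 1 3 2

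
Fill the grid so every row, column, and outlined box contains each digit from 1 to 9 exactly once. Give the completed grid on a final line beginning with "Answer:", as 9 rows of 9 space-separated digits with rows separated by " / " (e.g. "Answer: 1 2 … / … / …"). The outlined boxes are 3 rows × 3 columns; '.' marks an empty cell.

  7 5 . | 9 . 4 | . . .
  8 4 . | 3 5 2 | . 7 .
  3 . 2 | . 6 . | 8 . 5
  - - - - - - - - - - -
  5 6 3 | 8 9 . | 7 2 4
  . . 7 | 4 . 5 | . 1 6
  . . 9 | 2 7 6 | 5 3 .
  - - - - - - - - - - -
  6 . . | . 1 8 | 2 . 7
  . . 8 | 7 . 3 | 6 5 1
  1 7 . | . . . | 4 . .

Step 1. [r8c1∈{2,4,9}] 9 has one home in col 1: r8c1 ⇒ r8c1=9.
Step 2. [r9c9∈{3,8,9}] r9c9 is the only open cell in row 9 admitting 3 ⇒ r9c9=3.
Step 3. [r9c3∈{5}] r9c3 has the single candidate 5 ⇒ r9c3=5.
Step 4. [r5c2∈{2,8}] 8 has one home in row 5: r5c2 ⇒ r5c2=8.
Step 5. [r2c9∈{9}] only 9 remains possible at r2c9, so r2c9=9.
Step 6. [r2c3∈{1,6}] row 2 places 6 nowhere but r2c3. So r2c3=6.
Step 7. [r3c4∈{1}] nothing but 1 survives at r3c4 ⇒ r3c4=1.
Step 8. [r9c8∈{8,9}] r9c8 is the only open cell in row 9 admitting 8 ⇒ r9c8=8.
Step 9. [r8c5∈{2,4}] across row 8, 4 lands solely at r8c5 ⇒ r8c5=4.
Step 10. [r1c3∈{1}] only 1 remains possible at r1c3, so r1c3=1.
Step 11. [r3c8∈{4}] r3c8 has the single candidate 4 ⇒ r3c8=4.
Step 12. [r2c7∈{1}] r2c7's peers cover all but 1. So r2c7=1.
Step 13. [r7c2∈{3}] r7c2's peers cover all but 3. So r7c2=3.
Step 14. [r6c2∈{1}] nothing but 1 survives at r6c2. So r6c2=1.
Step 15. [r5c5∈{3}] r5c5 is down to just 3, so r5c5=3.
Step 16. [r8c2∈{2}] nothing but 2 survives at r8c2. So r8c2=2.
Step 17. [r7c8∈{9}] r7c8's peers cover all but 9, so r7c8=9.
Step 18. [r1c5∈{8}] r1c5 is down to just 8, so r1c5=8.
Step 19. [r3c2∈{9}] r3c2 is down to just 9, so r3c2=9.
Step 20. [r1c7∈{3}] only 3 remains possible at r1c7, so r1c7=3.
Step 21. [r5c7∈{9}] r5c7 is down to just 9 ⇒ r5c7=9.
Step 22. [r1c9∈{2}] only 2 remains possible at r1c9, so r1c9=2.
Step 23. [r4c6∈{1}] r4c6's peers cover all but 1 ⇒ r4c6=1.
Step 24. [r6c9∈{8}] r6c9 is down to just 8, so r6c9=8.
Step 25. [r1c8∈{6}] nothing but 6 survives at r1c8, so r1c8=6.
Step 26. [r7c3∈{4}] r7c3's peers cover all but 4, so r7c3=4.
Step 27. [r6c1∈{4}] r6c1's peers cover all but 4, so r6c1=4.
Step 28. [r3c6∈{7}] r3c6 has the single candidate 7. So r3c6=7.
Step 29. [r5c1∈{2}] r5c1 is down to just 2. So r5c1=2.
Step 30. [r9c4∈{6}] r9c4 is down to just 6. So r9c4=6.
Step 31. [r9c6∈{9}] r9c6's peers cover all but 9, so r9c6=9.
Step 32. [r7c4∈{5}] r7c4's peers cover all but 5 ⇒ r7c4=5.
Step 33. [r9c5∈{2}] r9c5 has the single candidate 2 ⇒ r9c5=2.

Answer: 7 5 1 9 8 4 3 6 2 / 8 4 6 3 5 2 1 7 9 / 3 9 2 1 6 7 8 4 5 / 5 6 3 8 9 1 7 2 4 / 2 8 7 4 3 5 9 1 6 / 4 1 9 2 7 6 5 3 8 / 6 3 4 5 1 8 2 9 7 / 9 2 8 7 4 3 6 5 1 / 1 7 5 6 2 9 4 8 3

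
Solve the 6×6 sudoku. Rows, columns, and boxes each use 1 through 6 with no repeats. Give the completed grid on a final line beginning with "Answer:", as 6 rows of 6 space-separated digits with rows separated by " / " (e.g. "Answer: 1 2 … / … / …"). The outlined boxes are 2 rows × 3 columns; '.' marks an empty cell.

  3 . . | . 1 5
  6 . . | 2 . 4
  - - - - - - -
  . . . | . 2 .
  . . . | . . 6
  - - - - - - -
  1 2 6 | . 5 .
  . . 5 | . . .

Step 1. [r6c2∈{3,4}] 3 has one home in box 5: r6c2, so r6c2=3.
Step 2. [r5c4∈{3,4}] across row 5, 4 lands solely at r5c4 ⇒ r5c4=4.
Step 3. [r4c5∈{3,4}] r4c5 is the only open cell in col 5 admitting 4. So r4c5=4.
Step 4. [r3c2∈{1,4,5,6}] row 3 places 6 nowhere but r3c2 ⇒ r3c2=6.
Step 5. [r2c3∈{1}] r2c3 is down to just 1 ⇒ r2c3=1.
Step 6. [r4c2∈{1,5}] col 2 places 1 nowhere but r4c2, so r4c2=1.
Step 7. [r4c1∈{2,5}] across col 1, 2 lands solely at r4c1. So r4c1=2.
Step 8. [r4c3∈{3}] r4c3's peers cover all but 3 ⇒ r4c3=3.
Step 9. [r3c4∈{1,3,5}] col 4 places 3 nowhere but r3c4, so r3c4=3.
Step 10. [r6c4∈{1,6}] col 4 places 1 nowhere but r6c4, so r6c4=1.
Step 11. [r3c3∈{4}] r3c3 has the single candidate 4 ⇒ r3c3=4.
Step 12. [r3c1∈{5}] r3c1's peers cover all but 5, so r3c1=5.
Step 13. [r3c6∈{1}] r3c6's peers cover all but 1, so r3c6=1.
Step 14. [r2c5∈{3}] nothing but 3 survives at r2c5 ⇒ r2c5=3.
Step 15. [r6c1∈{4}] r6c1 has the single candidate 4, so r6c1=4.
Step 16. [r6c6∈{2}] r6c6's peers cover all but 2, so r6c6=2.
Step 17. [r2c2∈{5}] r2c2 has the single candidate 5, so r2c2=5.
Step 18. [r6c5∈{6}] r6c5's peers cover all but 6. So r6c5=6.
Step 19. [r5c6∈{3}] nothing but 3 survives at r5c6 ⇒ r5c6=3.
Step 20. [r1c3∈{2}] r1c3 has the single candidate 2 ⇒ r1c3=2.
Step 21. [r1c4∈{6}] r1c4's peers cover all but 6 ⇒ r1c4=6.
Step 22. [r4c4∈{5}] only 5 remains possible at r4c4. So r4c4=5.
Step 23. [r1c2∈{4}] r1c2's peers cover all but 4. So r1c2=4.

Answer: 3 4 2 6 1 5 / 6 5 1 2 3 4 / 5 6 4 3 2 1 / 2 1 3 5 4 6 / 1 2 6 4 5 3 / 4 3 5 1 6 2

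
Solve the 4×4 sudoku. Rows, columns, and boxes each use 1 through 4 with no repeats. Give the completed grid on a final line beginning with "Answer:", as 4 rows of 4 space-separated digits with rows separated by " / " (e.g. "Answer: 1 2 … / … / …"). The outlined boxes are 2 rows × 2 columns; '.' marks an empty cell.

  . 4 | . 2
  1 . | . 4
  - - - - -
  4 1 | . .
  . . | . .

Step 1. [r2c3∈{3}] r2c3 has the single candidate 3, so r2c3=3.
Step 2. [r4c1∈{2,3}] 2 has one home in col 1: r4c1, so r4c1=2.
Step 3. [r4c4∈{1,3}] col 4 places 1 nowhere but r4c4, so r4c4=1.
Step 4. [r3c3∈{2}] only 2 remains possible at r3c3. So r3c3=2.
Step 5. [r1c1∈{3}] r1c1's peers cover all but 3. So r1c1=3.
Step 6. [r2c2∈{2}] r2c2 has the single candidate 2, so r2c2=2.
Step 7. [r1c3∈{1}] only 1 remains possible at r1c3 ⇒ r1c3=1.
Step 8. [r4c3∈{4}] nothing but 4 survives at r4c3, so r4c3=4.
Step 9. [r3c4∈{3}] r3c4 has the single candidate 3 ⇒ r3c4=3.
Step 10. [r4c2∈{3}] r4c2's peers cover all but 3 ⇒ r4c2=3.

Answer: 3 4 1 2 / 1 2 3 4 / 4 1 2 3 / 2 3 4 1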